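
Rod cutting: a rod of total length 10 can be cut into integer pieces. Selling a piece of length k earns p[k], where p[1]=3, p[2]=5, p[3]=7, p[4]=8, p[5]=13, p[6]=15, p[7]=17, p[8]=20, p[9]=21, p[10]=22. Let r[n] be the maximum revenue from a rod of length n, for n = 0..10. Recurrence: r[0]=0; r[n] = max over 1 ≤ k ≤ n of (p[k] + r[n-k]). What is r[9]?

   n    0    1    2    3    4    5    6    7    8    9   10
r[n]    0    3    6    9   12   15   18   21   24   27   30

27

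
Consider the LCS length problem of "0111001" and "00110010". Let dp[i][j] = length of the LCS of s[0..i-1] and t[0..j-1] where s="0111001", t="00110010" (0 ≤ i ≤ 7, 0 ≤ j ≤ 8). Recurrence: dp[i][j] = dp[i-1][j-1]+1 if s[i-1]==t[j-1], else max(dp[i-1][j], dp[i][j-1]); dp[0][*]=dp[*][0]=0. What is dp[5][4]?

   ''  0  0  1  1  0  0  1  0
''  0  0  0  0  0  0  0  0  0
 0  0  1  1  1  1  1  1  1  1
 1  0  1  1  2  2  2  2  2  2
 1  0  1  1  2  3  3  3  3  3
 1  0  1  1  2  3  3  3  4  4
 0  0  1  2  2  3  4  4  4  5
 0  0  1  2  2  3  4  5  5  5
 1  0  1  2  3  3  4  5  6  6

3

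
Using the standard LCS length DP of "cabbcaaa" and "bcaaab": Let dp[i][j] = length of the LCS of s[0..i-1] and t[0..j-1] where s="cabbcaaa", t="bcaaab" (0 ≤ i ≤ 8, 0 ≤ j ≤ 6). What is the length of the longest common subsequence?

   ''  b  c  a  a  a  b
''  0  0  0  0  0  0  0
 c  0  0  1  1  1  1  1
 a  0  0  1  2  2  2  2
 b  0  1  1  2  2  2  3
 b  0  1  1  2  2  2  3
 c  0  1  2  2  2  2  3
 a  0  1  2  3  3  3  3
 a  0  1  2  3  4  4  4
 a  0  1  2  3  4  5  5

5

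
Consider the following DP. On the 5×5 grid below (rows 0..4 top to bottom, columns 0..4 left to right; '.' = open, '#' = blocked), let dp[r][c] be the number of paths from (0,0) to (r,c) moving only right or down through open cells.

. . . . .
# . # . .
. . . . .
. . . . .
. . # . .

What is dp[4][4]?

r\c   0   1   2   3   4
  0   1   1   1   1   1
  1   0   1   0   1   2
  2   0   1   1   2   4
  3   0   1   2   4   8
  4   0   1   0   4  12

12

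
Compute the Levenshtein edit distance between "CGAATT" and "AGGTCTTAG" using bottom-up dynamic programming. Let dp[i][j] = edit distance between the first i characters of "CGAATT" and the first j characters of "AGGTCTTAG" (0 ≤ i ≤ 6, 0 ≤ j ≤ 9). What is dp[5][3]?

   ''  A  G  G  T  C  T  T  A  G
''  0  1  2  3  4  5  6  7  8  9
 C  1  1  2  3  4  4  5  6  7  8
 G  2  2  1  2  3  4  5  6  7  7
 A  3  2  2  2  3  4  5  6  6  7
 A  4  3  3  3  3  4  5  6  6  7
 T  5  4  4  4  3  4  4  5  6  7
 T  6  5  5  5  4  4  4  4  5  6

4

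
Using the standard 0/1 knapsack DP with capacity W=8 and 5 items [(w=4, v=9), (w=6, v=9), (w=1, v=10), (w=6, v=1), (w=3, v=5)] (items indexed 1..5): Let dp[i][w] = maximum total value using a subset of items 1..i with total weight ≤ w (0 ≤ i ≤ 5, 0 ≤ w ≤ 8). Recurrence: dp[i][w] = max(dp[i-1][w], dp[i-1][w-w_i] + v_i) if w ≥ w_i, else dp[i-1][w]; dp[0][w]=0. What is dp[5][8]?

i\w   0   1   2   3   4   5   6   7   8
  0   0   0   0   0   0   0   0   0   0
  1   0   0   0   0   9   9   9   9   9
  2   0   0   0   0   9   9   9   9   9
  3   0  10  10  10  10  19  19  19  19
  4   0  10  10  10  10  19  19  19  19
  5   0  10  10  10  15  19  19  19  24

24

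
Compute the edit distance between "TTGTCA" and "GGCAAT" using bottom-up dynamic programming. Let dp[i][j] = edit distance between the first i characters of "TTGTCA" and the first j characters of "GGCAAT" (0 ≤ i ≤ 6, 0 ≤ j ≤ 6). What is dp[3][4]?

   ''  G  G  C  A  A  T
''  0  1  2  3  4  5  6
 T  1  1  2  3  4  5  5
 T  2  2  2  3  4  5  5
 G  3  2  2  3  4  5  6
 T  4  3  3  3  4  5  5
 C  5  4  4  3  4  5  6
 A  6  5  5  4  3  4  5

4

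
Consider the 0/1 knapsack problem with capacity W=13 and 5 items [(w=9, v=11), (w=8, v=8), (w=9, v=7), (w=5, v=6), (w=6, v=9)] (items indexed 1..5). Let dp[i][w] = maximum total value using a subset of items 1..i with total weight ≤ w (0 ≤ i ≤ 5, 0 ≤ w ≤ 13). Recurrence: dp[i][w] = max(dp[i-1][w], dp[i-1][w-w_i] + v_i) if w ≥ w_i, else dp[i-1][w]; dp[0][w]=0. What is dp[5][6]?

i\w   0   1   2   3   4   5   6   7   8   9  10  11  12  13
  0   0   0   0   0   0   0   0   0   0   0   0   0   0   0
  1   0   0   0   0   0   0   0   0   0  11  11  11  11  11
  2   0   0   0   0   0   0   0   0   8  11  11  11  11  11
  3   0   0   0   0   0   0   0   0   8  11  11  11  11  11
  4   0   0   0   0   0   6   6   6   8  11  11  11  11  14
  5   0   0   0   0   0   6   9   9   9  11  11  15  15  15

9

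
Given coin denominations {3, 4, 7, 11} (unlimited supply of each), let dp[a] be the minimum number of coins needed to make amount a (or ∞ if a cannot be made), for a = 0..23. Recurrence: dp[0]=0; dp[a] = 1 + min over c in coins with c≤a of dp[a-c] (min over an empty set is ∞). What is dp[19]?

 a  0  1  2  3  4  5  6  7  8  9 10 11 12 13 14 15 16 17 18 19 20 21 22 23
dp  0  -  -  1  1  -  2  1  2  3  2  1  3  3  2  2  4  3  2  3  4  3  2  4
(- denotes ∞ / unreachable)

3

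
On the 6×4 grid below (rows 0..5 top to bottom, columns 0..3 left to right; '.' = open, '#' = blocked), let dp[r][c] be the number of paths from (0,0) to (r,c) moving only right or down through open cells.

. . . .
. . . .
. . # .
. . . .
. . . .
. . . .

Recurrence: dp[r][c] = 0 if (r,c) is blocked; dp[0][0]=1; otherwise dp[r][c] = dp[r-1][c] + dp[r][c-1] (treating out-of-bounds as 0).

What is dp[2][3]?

r\c   0   1   2   3
  0   1   1   1   1
  1   1   2   3   4
  2   1   3   0   4
  3   1   4   4   8
  4   1   5   9  17
  5   1   6  15  32

4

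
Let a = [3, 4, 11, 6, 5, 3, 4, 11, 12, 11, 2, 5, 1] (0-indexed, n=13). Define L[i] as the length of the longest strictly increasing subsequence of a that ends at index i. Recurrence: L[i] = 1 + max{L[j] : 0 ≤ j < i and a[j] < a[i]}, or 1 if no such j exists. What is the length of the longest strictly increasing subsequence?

   i    0    1    2    3    4    5    6    7    8    9   10   11   12
a[i]    3    4   11    6    5    3    4   11   12   11    2    5    1
L[i]    1    2    3    3    3    1    2    4    5    4    1    3    1

5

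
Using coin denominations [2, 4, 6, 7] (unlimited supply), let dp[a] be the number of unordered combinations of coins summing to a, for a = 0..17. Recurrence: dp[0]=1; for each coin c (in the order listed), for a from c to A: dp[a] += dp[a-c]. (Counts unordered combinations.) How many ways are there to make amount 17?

5

after  coin     0     1     2     3     4     5     6     7     8     9    10    11    12    13    14    15    16    17
          2     1     0     1     0     1     0     1     0     1     0     1     0     1     0     1     0     1     0
          4     1     0     1     0     2     0     2     0     3     0     3     0     4     0     4     0     5     0
          6     1     0     1     0     2     0     3     0     4     0     5     0     7     0     8     0    10     0
          7     1     0     1     0     2     0     3     1     4     1     5     2     7     3     9     4    11     5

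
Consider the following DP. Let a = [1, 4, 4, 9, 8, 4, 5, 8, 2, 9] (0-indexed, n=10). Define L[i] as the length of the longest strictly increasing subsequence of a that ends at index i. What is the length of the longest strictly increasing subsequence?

   i    0    1    2    3    4    5    6    7    8    9
a[i]    1    4    4    9    8    4    5    8    2    9
L[i]    1    2    2    3    3    2    3    4    2    5

5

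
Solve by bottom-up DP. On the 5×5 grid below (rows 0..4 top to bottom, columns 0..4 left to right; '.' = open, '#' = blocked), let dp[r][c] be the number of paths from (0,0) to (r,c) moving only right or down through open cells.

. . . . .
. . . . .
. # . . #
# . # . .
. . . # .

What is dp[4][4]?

r\c   0   1   2   3   4
  0   1   1   1   1   1
  1   1   2   3   4   5
  2   1   0   3   7   0
  3   0   0   0   7   7
  4   0   0   0   0   7

7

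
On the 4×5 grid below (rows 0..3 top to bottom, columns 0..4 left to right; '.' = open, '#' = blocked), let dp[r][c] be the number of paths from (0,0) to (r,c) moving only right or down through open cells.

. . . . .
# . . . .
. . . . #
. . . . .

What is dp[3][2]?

4

r\c   0   1   2   3   4
  0   1   1   1   1   1
  1   0   1   2   3   4
  2   0   1   3   6   0
  3   0   1   4  10  10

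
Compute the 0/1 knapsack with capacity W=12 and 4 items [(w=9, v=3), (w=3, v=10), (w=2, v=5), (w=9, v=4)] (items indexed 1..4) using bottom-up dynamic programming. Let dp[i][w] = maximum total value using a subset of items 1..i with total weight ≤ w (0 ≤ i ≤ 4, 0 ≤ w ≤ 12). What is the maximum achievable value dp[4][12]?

i\w   0   1   2   3   4   5   6   7   8   9  10  11  12
  0   0   0   0   0   0   0   0   0   0   0   0   0   0
  1   0   0   0   0   0   0   0   0   0   3   3   3   3
  2   0   0   0  10  10  10  10  10  10  10  10  10  13
  3   0   0   5  10  10  15  15  15  15  15  15  15  15
  4   0   0   5  10  10  15  15  15  15  15  15  15  15

15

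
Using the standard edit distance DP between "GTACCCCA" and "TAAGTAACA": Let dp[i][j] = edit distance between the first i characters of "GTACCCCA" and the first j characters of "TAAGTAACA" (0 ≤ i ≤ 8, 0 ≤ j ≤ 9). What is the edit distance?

   ''  T  A  A  G  T  A  A  C  A
''  0  1  2  3  4  5  6  7  8  9
 G  1  1  2  3  3  4  5  6  7  8
 T  2  1  2  3  4  3  4  5  6  7
 A  3  2  1  2  3  4  3  4  5  6
 C  4  3  2  2  3  4  4  4  4  5
 C  5  4  3  3  3  4  5  5  4  5
 C  6  5  4  4  4  4  5  6  5  5
 C  7  6  5  5  5  5  5  6  6  6
 A  8  7  6  5  6  6  5  5  6  6

6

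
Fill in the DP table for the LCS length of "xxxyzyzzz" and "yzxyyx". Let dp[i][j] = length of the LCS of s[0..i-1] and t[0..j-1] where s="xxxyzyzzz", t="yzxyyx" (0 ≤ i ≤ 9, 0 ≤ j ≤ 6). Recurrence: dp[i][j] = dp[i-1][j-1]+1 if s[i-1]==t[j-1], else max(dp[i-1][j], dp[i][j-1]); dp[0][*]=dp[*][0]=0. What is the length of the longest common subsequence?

   ''  y  z  x  y  y  x
''  0  0  0  0  0  0  0
 x  0  0  0  1  1  1  1
 x  0  0  0  1  1  1  2
 x  0  0  0  1  1  1  2
 y  0  1  1  1  2  2  2
 z  0  1  2  2  2  2  2
 y  0  1  2  2  3  3  3
 z  0  1  2  2  3  3  3
 z  0  1  2  2  3  3  3
 z  0  1  2  2  3  3  3

3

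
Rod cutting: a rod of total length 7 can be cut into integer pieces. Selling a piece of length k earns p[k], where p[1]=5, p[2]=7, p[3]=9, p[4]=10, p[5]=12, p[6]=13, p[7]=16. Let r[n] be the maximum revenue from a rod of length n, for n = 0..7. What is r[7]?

35

   n    0    1    2    3    4    5    6    7
r[n]    0    5   10   15   20   25   30   35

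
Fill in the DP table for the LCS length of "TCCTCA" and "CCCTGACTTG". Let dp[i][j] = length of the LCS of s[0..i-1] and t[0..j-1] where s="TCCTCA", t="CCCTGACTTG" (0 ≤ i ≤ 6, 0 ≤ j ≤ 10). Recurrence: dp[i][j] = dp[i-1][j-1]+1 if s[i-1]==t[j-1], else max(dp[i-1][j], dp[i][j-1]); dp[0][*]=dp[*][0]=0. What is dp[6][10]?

4

   ''  C  C  C  T  G  A  C  T  T  G
''  0  0  0  0  0  0  0  0  0  0  0
 T  0  0  0  0  1  1  1  1  1  1  1
 C  0  1  1  1  1  1  1  2  2  2  2
 C  0  1  2  2  2  2  2  2  2  2  2
 T  0  1  2  2  3  3  3  3  3  3  3
 C  0  1  2  3  3  3  3  4  4  4  4
 A  0  1  2  3  3  3  4  4  4  4  4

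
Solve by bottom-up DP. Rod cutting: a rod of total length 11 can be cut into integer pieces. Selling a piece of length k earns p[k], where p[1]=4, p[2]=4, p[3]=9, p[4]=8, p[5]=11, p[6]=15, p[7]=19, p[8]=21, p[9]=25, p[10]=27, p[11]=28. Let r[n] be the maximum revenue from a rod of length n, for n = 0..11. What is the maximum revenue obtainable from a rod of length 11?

44

   n    0    1    2    3    4    5    6    7    8    9   10   11
r[n]    0    4    8   12   16   20   24   28   32   36   40   44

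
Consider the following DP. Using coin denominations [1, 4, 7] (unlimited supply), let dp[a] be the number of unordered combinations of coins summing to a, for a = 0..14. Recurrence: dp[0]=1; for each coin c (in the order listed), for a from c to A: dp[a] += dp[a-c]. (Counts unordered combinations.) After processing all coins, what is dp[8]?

4

after  coin     0     1     2     3     4     5     6     7     8     9    10    11    12    13    14
          1     1     1     1     1     1     1     1     1     1     1     1     1     1     1     1
          4     1     1     1     1     2     2     2     2     3     3     3     3     4     4     4
          7     1     1     1     1     2     2     2     3     4     4     4     5     6     6     7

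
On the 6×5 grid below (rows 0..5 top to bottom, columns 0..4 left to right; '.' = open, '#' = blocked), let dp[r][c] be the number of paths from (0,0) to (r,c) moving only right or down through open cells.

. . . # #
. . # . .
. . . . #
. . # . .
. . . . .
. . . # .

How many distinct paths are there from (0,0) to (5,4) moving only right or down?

r\c   0   1   2   3   4
  0   1   1   1   0   0
  1   1   2   0   0   0
  2   1   3   3   3   0
  3   1   4   0   3   3
  4   1   5   5   8  11
  5   1   6  11   0  11

11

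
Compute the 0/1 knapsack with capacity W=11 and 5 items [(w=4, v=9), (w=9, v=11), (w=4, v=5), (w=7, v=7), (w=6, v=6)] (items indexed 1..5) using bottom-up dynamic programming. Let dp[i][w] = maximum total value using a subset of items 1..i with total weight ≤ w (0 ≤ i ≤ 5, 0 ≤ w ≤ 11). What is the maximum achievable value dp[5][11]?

i\w   0   1   2   3   4   5   6   7   8   9  10  11
  0   0   0   0   0   0   0   0   0   0   0   0   0
  1   0   0   0   0   9   9   9   9   9   9   9   9
  2   0   0   0   0   9   9   9   9   9  11  11  11
  3   0   0   0   0   9   9   9   9  14  14  14  14
  4   0   0   0   0   9   9   9   9  14  14  14  16
  5   0   0   0   0   9   9   9   9  14  14  15  16

16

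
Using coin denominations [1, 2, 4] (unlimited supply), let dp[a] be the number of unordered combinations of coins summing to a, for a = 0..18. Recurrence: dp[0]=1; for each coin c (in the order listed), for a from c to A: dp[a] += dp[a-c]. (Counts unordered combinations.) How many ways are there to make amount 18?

after  coin     0     1     2     3     4     5     6     7     8     9    10    11    12    13    14    15    16    17    18
          1     1     1     1     1     1     1     1     1     1     1     1     1     1     1     1     1     1     1     1
          2     1     1     2     2     3     3     4     4     5     5     6     6     7     7     8     8     9     9    10
          4     1     1     2     2     4     4     6     6     9     9    12    12    16    16    20    20    25    25    30

30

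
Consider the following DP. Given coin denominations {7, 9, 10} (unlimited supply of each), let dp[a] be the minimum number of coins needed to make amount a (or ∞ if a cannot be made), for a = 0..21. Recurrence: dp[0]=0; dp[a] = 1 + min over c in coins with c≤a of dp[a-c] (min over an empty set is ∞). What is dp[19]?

 a  0  1  2  3  4  5  6  7  8  9 10 11 12 13 14 15 16 17 18 19 20 21
dp  0  -  -  -  -  -  -  1  -  1  1  -  -  -  2  -  2  2  2  2  2  3
(- denotes ∞ / unreachable)

2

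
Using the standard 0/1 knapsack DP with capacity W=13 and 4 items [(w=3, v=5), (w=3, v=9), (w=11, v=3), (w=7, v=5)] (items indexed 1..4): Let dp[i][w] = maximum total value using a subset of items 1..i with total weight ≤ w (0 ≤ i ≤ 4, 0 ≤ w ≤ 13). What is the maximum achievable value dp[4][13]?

19

i\w   0   1   2   3   4   5   6   7   8   9  10  11  12  13
  0   0   0   0   0   0   0   0   0   0   0   0   0   0   0
  1   0   0   0   5   5   5   5   5   5   5   5   5   5   5
  2   0   0   0   9   9   9  14  14  14  14  14  14  14  14
  3   0   0   0   9   9   9  14  14  14  14  14  14  14  14
  4   0   0   0   9   9   9  14  14  14  14  14  14  14  19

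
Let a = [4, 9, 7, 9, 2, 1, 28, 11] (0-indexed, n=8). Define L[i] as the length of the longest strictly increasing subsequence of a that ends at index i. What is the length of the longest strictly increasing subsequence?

4

   i    0    1    2    3    4    5    6    7
a[i]    4    9    7    9    2    1   28   11
L[i]    1    2    2    3    1    1    4    4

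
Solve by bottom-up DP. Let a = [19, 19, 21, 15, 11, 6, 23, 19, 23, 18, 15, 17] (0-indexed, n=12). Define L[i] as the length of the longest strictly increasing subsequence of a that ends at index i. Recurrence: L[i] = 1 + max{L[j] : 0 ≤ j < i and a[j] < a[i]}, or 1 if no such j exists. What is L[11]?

3

   i    0    1    2    3    4    5    6    7    8    9   10   11
a[i]   19   19   21   15   11    6   23   19   23   18   15   17
L[i]    1    1    2    1    1    1    3    2    3    2    2    3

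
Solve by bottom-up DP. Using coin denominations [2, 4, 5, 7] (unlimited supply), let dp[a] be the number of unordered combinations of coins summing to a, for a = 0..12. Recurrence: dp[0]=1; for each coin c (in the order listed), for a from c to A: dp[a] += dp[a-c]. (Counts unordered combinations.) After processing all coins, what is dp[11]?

after  coin     0     1     2     3     4     5     6     7     8     9    10    11    12
          2     1     0     1     0     1     0     1     0     1     0     1     0     1
          4     1     0     1     0     2     0     2     0     3     0     3     0     4
          5     1     0     1     0     2     1     2     1     3     2     4     2     5
          7     1     0     1     0     2     1     2     2     3     3     4     4     6

4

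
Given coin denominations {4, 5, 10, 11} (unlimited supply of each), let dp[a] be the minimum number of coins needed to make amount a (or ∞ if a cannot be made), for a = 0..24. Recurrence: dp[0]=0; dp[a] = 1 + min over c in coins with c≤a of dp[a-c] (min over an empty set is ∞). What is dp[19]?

 a  0  1  2  3  4  5  6  7  8  9 10 11 12 13 14 15 16 17 18 19 20 21 22 23 24
dp  0  -  -  -  1  1  -  -  2  2  1  1  3  3  2  2  2  4  3  3  2  2  2  4  3
(- denotes ∞ / unreachable)

3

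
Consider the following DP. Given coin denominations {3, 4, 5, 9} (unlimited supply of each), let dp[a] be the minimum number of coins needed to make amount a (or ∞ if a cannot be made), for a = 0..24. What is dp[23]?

 a  0  1  2  3  4  5  6  7  8  9 10 11 12 13 14 15 16 17 18 19 20 21 22 23 24
dp  0  -  -  1  1  1  2  2  2  1  2  3  2  2  2  3  3  3  2  3  4  3  3  3  4
(- denotes ∞ / unreachable)

3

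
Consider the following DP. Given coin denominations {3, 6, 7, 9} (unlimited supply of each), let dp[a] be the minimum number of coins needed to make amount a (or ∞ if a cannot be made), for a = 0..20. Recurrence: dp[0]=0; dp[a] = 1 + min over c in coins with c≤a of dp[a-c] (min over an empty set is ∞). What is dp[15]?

 a  0  1  2  3  4  5  6  7  8  9 10 11 12 13 14 15 16 17 18 19 20
dp  0  -  -  1  -  -  1  1  -  1  2  -  2  2  2  2  2  3  2  3  3
(- denotes ∞ / unreachable)

2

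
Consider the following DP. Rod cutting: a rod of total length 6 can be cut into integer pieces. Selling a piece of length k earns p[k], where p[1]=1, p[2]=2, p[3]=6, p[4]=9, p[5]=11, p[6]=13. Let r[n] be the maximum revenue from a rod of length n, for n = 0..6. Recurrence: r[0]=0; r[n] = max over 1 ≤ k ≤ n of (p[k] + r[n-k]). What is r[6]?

13

   n    0    1    2    3    4    5    6
r[n]    0    1    2    6    9   11   13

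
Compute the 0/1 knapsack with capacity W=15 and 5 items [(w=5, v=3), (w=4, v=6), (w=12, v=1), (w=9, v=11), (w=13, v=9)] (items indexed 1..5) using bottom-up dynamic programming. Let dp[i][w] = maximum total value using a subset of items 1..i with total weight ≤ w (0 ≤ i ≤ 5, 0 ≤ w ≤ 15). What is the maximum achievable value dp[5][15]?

i\w   0   1   2   3   4   5   6   7   8   9  10  11  12  13  14  15
  0   0   0   0   0   0   0   0   0   0   0   0   0   0   0   0   0
  1   0   0   0   0   0   3   3   3   3   3   3   3   3   3   3   3
  2   0   0   0   0   6   6   6   6   6   9   9   9   9   9   9   9
  3   0   0   0   0   6   6   6   6   6   9   9   9   9   9   9   9
  4   0   0   0   0   6   6   6   6   6  11  11  11  11  17  17  17
  5   0   0   0   0   6   6   6   6   6  11  11  11  11  17  17  17

17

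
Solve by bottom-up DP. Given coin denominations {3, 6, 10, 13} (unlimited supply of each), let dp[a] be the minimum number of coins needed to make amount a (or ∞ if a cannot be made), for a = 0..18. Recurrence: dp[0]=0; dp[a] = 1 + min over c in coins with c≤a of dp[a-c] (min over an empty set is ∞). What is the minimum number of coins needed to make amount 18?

3

 a  0  1  2  3  4  5  6  7  8  9 10 11 12 13 14 15 16 17 18
dp  0  -  -  1  -  -  1  -  -  2  1  -  2  1  -  3  2  -  3
(- denotes ∞ / unreachable)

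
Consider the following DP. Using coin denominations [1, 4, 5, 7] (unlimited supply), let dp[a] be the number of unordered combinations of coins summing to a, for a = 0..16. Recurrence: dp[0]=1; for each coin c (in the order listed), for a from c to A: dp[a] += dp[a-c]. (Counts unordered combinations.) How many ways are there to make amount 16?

after  coin     0     1     2     3     4     5     6     7     8     9    10    11    12    13    14    15    16
          1     1     1     1     1     1     1     1     1     1     1     1     1     1     1     1     1     1
          4     1     1     1     1     2     2     2     2     3     3     3     3     4     4     4     4     5
          5     1     1     1     1     2     3     3     3     4     5     6     6     7     8     9    10    11
          7     1     1     1     1     2     3     3     4     5     6     7     8    10    11    13    15    17

17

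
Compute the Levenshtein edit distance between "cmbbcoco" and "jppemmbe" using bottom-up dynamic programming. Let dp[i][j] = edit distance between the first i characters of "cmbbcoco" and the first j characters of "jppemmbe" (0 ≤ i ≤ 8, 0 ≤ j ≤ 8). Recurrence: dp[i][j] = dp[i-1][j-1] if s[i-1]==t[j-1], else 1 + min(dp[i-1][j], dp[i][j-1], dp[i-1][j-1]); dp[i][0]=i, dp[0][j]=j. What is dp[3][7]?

   ''  j  p  p  e  m  m  b  e
''  0  1  2  3  4  5  6  7  8
 c  1  1  2  3  4  5  6  7  8
 m  2  2  2  3  4  4  5  6  7
 b  3  3  3  3  4  5  5  5  6
 b  4  4  4  4  4  5  6  5  6
 c  5  5  5  5  5  5  6  6  6
 o  6  6  6  6  6  6  6  7  7
 c  7  7  7  7  7  7  7  7  8
 o  8  8  8  8  8  8  8  8  8

5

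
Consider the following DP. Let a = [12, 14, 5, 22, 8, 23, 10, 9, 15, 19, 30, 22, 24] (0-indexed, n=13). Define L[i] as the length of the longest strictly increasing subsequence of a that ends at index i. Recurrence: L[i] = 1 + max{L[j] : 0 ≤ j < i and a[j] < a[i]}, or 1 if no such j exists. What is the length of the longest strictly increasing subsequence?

   i    0    1    2    3    4    5    6    7    8    9   10   11   12
a[i]   12   14    5   22    8   23   10    9   15   19   30   22   24
L[i]    1    2    1    3    2    4    3    3    4    5    6    6    7

7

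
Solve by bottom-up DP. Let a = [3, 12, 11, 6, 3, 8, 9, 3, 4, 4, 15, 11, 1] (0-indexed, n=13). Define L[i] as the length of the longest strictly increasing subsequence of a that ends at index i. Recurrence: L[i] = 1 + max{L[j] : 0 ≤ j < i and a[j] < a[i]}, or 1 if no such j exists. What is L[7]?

   i    0    1    2    3    4    5    6    7    8    9   10   11   12
a[i]    3   12   11    6    3    8    9    3    4    4   15   11    1
L[i]    1    2    2    2    1    3    4    1    2    2    5    5    1

1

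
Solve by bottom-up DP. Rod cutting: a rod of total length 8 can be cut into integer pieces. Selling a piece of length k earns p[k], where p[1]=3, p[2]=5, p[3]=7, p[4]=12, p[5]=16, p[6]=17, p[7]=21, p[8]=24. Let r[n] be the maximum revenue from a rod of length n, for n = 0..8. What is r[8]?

25

   n    0    1    2    3    4    5    6    7    8
r[n]    0    3    6    9   12   16   19   22   25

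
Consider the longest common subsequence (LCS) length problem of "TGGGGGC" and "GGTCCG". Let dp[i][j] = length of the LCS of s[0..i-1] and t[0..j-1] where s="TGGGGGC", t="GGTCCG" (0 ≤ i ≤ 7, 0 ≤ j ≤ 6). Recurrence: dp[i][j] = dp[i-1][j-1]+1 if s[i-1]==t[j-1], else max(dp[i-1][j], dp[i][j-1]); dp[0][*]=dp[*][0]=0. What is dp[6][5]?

   ''  G  G  T  C  C  G
''  0  0  0  0  0  0  0
 T  0  0  0  1  1  1  1
 G  0  1  1  1  1  1  2
 G  0  1  2  2  2  2  2
 G  0  1  2  2  2  2  3
 G  0  1  2  2  2  2  3
 G  0  1  2  2  2  2  3
 C  0  1  2  2  3  3  3

2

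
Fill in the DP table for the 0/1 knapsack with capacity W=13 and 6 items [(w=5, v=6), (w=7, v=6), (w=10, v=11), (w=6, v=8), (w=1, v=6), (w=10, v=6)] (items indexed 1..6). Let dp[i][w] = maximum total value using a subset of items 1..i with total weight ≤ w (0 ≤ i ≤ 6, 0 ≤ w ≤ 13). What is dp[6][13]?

20

i\w   0   1   2   3   4   5   6   7   8   9  10  11  12  13
  0   0   0   0   0   0   0   0   0   0   0   0   0   0   0
  1   0   0   0   0   0   6   6   6   6   6   6   6   6   6
  2   0   0   0   0   0   6   6   6   6   6   6   6  12  12
  3   0   0   0   0   0   6   6   6   6   6  11  11  12  12
  4   0   0   0   0   0   6   8   8   8   8  11  14  14  14
  5   0   6   6   6   6   6  12  14  14  14  14  17  20  20
  6   0   6   6   6   6   6  12  14  14  14  14  17  20  20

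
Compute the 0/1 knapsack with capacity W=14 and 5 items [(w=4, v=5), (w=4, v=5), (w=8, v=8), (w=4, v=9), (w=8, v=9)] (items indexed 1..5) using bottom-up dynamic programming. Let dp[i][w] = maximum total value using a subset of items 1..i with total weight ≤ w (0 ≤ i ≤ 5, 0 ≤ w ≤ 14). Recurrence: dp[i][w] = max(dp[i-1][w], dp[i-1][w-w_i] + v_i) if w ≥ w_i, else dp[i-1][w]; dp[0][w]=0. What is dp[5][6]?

i\w   0   1   2   3   4   5   6   7   8   9  10  11  12  13  14
  0   0   0   0   0   0   0   0   0   0   0   0   0   0   0   0
  1   0   0   0   0   5   5   5   5   5   5   5   5   5   5   5
  2   0   0   0   0   5   5   5   5  10  10  10  10  10  10  10
  3   0   0   0   0   5   5   5   5  10  10  10  10  13  13  13
  4   0   0   0   0   9   9   9   9  14  14  14  14  19  19  19
  5   0   0   0   0   9   9   9   9  14  14  14  14  19  19  19

9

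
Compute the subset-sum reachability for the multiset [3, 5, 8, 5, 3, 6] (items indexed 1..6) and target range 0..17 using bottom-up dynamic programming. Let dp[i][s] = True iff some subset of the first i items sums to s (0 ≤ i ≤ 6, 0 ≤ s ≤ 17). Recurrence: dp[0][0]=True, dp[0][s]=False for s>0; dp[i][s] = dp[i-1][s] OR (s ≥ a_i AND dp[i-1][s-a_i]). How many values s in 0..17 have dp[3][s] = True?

i\s   0   1   2   3   4   5   6   7   8   9  10  11  12  13  14  15  16  17
  0   T   F   F   F   F   F   F   F   F   F   F   F   F   F   F   F   F   F
  1   T   F   F   T   F   F   F   F   F   F   F   F   F   F   F   F   F   F
  2   T   F   F   T   F   T   F   F   T   F   F   F   F   F   F   F   F   F
  3   T   F   F   T   F   T   F   F   T   F   F   T   F   T   F   F   T   F
  4   T   F   F   T   F   T   F   F   T   F   T   T   F   T   F   F   T   F
  5   T   F   F   T   F   T   T   F   T   F   T   T   F   T   T   F   T   F
  6   T   F   F   T   F   T   T   F   T   T   T   T   T   T   T   F   T   T

7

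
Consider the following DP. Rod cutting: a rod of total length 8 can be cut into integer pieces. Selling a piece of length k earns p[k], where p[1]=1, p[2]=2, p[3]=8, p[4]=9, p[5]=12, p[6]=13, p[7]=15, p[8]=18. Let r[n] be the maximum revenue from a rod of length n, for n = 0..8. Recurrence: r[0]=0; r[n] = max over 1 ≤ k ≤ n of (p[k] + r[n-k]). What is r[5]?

12

   n    0    1    2    3    4    5    6    7    8
r[n]    0    1    2    8    9   12   16   17   20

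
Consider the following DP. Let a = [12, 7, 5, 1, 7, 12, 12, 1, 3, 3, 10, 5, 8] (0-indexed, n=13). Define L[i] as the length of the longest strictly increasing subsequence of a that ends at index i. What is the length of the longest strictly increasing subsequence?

   i    0    1    2    3    4    5    6    7    8    9   10   11   12
a[i]   12    7    5    1    7   12   12    1    3    3   10    5    8
L[i]    1    1    1    1    2    3    3    1    2    2    3    3    4

4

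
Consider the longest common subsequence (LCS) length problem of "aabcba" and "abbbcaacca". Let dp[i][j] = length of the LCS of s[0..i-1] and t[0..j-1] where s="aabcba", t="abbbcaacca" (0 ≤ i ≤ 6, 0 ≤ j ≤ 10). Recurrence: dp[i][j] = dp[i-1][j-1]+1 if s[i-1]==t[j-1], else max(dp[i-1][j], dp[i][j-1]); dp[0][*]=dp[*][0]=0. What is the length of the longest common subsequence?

4

   ''  a  b  b  b  c  a  a  c  c  a
''  0  0  0  0  0  0  0  0  0  0  0
 a  0  1  1  1  1  1  1  1  1  1  1
 a  0  1  1  1  1  1  2  2  2  2  2
 b  0  1  2  2  2  2  2  2  2  2  2
 c  0  1  2  2  2  3  3  3  3  3  3
 b  0  1  2  3  3  3  3  3  3  3  3
 a  0  1  2  3  3  3  4  4  4  4  4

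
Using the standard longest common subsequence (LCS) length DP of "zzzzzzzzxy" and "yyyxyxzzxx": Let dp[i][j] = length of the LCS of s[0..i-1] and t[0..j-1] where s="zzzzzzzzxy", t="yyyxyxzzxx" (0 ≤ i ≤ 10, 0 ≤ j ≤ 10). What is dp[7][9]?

2

   ''  y  y  y  x  y  x  z  z  x  x
''  0  0  0  0  0  0  0  0  0  0  0
 z  0  0  0  0  0  0  0  1  1  1  1
 z  0  0  0  0  0  0  0  1  2  2  2
 z  0  0  0  0  0  0  0  1  2  2  2
 z  0  0  0  0  0  0  0  1  2  2  2
 z  0  0  0  0  0  0  0  1  2  2  2
 z  0  0  0  0  0  0  0  1  2  2  2
 z  0  0  0  0  0  0  0  1  2  2  2
 z  0  0  0  0  0  0  0  1  2  2  2
 x  0  0  0  0  1  1  1  1  2  3  3
 y  0  1  1  1  1  2  2  2  2  3  3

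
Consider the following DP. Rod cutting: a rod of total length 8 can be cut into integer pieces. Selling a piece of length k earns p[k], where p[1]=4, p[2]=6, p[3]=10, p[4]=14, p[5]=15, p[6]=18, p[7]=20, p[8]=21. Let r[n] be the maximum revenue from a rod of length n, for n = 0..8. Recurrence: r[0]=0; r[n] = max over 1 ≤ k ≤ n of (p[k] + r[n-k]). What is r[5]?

   n    0    1    2    3    4    5    6    7    8
r[n]    0    4    8   12   16   20   24   28   32

20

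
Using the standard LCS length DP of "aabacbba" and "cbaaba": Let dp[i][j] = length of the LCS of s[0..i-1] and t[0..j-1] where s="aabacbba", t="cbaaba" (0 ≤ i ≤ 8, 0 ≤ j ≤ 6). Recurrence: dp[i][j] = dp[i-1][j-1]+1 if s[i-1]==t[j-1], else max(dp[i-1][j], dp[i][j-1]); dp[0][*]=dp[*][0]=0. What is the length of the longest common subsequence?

4

   ''  c  b  a  a  b  a
''  0  0  0  0  0  0  0
 a  0  0  0  1  1  1  1
 a  0  0  0  1  2  2  2
 b  0  0  1  1  2  3  3
 a  0  0  1  2  2  3  4
 c  0  1  1  2  2  3  4
 b  0  1  2  2  2  3  4
 b  0  1  2  2  2  3  4
 a  0  1  2  3  3  3  4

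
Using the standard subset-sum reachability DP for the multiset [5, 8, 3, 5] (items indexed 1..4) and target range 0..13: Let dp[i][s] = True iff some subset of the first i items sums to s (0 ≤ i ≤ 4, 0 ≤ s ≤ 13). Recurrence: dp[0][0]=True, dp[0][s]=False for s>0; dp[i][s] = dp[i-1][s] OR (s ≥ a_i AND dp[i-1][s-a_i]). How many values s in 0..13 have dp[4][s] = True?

i\s   0   1   2   3   4   5   6   7   8   9  10  11  12  13
  0   T   F   F   F   F   F   F   F   F   F   F   F   F   F
  1   T   F   F   F   F   T   F   F   F   F   F   F   F   F
  2   T   F   F   F   F   T   F   F   T   F   F   F   F   T
  3   T   F   F   T   F   T   F   F   T   F   F   T   F   T
  4   T   F   F   T   F   T   F   F   T   F   T   T   F   T

7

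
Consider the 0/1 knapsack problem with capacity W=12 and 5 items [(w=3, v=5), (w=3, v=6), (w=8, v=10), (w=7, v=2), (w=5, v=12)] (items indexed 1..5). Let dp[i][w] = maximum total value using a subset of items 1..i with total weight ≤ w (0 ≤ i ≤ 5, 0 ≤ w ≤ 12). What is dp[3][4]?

6

i\w   0   1   2   3   4   5   6   7   8   9  10  11  12
  0   0   0   0   0   0   0   0   0   0   0   0   0   0
  1   0   0   0   5   5   5   5   5   5   5   5   5   5
  2   0   0   0   6   6   6  11  11  11  11  11  11  11
  3   0   0   0   6   6   6  11  11  11  11  11  16  16
  4   0   0   0   6   6   6  11  11  11  11  11  16  16
  5   0   0   0   6   6  12  12  12  18  18  18  23  23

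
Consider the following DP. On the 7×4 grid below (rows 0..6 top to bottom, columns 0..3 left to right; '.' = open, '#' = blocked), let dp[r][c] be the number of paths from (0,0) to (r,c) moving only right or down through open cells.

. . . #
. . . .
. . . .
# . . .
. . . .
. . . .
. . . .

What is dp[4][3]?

30

r\c   0   1   2   3
  0   1   1   1   0
  1   1   2   3   3
  2   1   3   6   9
  3   0   3   9  18
  4   0   3  12  30
  5   0   3  15  45
  6   0   3  18  63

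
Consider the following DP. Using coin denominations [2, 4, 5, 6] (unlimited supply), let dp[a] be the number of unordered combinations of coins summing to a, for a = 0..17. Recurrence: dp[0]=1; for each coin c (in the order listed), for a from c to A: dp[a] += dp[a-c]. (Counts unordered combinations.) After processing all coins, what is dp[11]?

3

after  coin     0     1     2     3     4     5     6     7     8     9    10    11    12    13    14    15    16    17
          2     1     0     1     0     1     0     1     0     1     0     1     0     1     0     1     0     1     0
          4     1     0     1     0     2     0     2     0     3     0     3     0     4     0     4     0     5     0
          5     1     0     1     0     2     1     2     1     3     2     4     2     5     3     6     4     7     5
          6     1     0     1     0     2     1     3     1     4     2     6     3     8     4    10     6    13     8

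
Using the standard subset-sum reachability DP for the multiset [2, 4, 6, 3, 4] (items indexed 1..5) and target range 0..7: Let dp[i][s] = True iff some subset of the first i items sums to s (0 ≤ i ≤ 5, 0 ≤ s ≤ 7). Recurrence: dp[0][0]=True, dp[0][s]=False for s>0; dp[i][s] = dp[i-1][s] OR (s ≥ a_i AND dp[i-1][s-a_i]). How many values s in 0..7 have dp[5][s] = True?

7

i\s   0   1   2   3   4   5   6   7
  0   T   F   F   F   F   F   F   F
  1   T   F   T   F   F   F   F   F
  2   T   F   T   F   T   F   T   F
  3   T   F   T   F   T   F   T   F
  4   T   F   T   T   T   T   T   T
  5   T   F   T   T   T   T   T   T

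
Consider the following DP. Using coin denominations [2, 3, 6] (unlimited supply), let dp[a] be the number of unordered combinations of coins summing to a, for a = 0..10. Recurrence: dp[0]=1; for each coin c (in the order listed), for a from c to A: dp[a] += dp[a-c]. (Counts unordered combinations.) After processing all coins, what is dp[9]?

after  coin     0     1     2     3     4     5     6     7     8     9    10
          2     1     0     1     0     1     0     1     0     1     0     1
          3     1     0     1     1     1     1     2     1     2     2     2
          6     1     0     1     1     1     1     3     1     3     3     3

3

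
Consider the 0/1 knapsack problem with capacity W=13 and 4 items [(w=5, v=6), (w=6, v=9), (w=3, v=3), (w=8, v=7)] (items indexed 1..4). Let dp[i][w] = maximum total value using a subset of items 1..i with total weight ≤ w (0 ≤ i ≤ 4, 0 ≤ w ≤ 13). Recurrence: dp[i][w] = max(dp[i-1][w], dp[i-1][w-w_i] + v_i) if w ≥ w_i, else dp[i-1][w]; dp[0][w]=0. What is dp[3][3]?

3

i\w   0   1   2   3   4   5   6   7   8   9  10  11  12  13
  0   0   0   0   0   0   0   0   0   0   0   0   0   0   0
  1   0   0   0   0   0   6   6   6   6   6   6   6   6   6
  2   0   0   0   0   0   6   9   9   9   9   9  15  15  15
  3   0   0   0   3   3   6   9   9   9  12  12  15  15  15
  4   0   0   0   3   3   6   9   9   9  12  12  15  15  15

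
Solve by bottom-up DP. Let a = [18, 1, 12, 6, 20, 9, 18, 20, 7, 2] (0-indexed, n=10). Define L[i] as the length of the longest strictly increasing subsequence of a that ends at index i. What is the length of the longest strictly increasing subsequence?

   i    0    1    2    3    4    5    6    7    8    9
a[i]   18    1   12    6   20    9   18   20    7    2
L[i]    1    1    2    2    3    3    4    5    3    2

5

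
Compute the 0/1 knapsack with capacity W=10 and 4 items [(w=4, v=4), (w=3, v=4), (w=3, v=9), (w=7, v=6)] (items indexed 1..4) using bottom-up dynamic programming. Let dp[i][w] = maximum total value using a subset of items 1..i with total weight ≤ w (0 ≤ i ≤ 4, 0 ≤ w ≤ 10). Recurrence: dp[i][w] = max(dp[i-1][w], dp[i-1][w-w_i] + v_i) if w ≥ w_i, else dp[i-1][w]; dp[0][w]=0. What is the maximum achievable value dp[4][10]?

17

i\w   0   1   2   3   4   5   6   7   8   9  10
  0   0   0   0   0   0   0   0   0   0   0   0
  1   0   0   0   0   4   4   4   4   4   4   4
  2   0   0   0   4   4   4   4   8   8   8   8
  3   0   0   0   9   9   9  13  13  13  13  17
  4   0   0   0   9   9   9  13  13  13  13  17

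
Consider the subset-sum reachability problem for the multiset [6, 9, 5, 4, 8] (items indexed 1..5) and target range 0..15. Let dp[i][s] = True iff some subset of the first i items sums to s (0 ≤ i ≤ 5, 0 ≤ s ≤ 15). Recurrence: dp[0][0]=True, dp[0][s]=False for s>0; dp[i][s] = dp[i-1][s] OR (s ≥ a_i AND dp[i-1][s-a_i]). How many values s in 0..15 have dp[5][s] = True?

12

i\s   0   1   2   3   4   5   6   7   8   9  10  11  12  13  14  15
  0   T   F   F   F   F   F   F   F   F   F   F   F   F   F   F   F
  1   T   F   F   F   F   F   T   F   F   F   F   F   F   F   F   F
  2   T   F   F   F   F   F   T   F   F   T   F   F   F   F   F   T
  3   T   F   F   F   F   T   T   F   F   T   F   T   F   F   T   T
  4   T   F   F   F   T   T   T   F   F   T   T   T   F   T   T   T
  5   T   F   F   F   T   T   T   F   T   T   T   T   T   T   T   T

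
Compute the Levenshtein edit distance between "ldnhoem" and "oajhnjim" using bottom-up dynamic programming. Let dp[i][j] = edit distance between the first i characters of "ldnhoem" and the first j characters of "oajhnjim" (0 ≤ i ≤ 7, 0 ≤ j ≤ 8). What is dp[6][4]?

5

   ''  o  a  j  h  n  j  i  m
''  0  1  2  3  4  5  6  7  8
 l  1  1  2  3  4  5  6  7  8
 d  2  2  2  3  4  5  6  7  8
 n  3  3  3  3  4  4  5  6  7
 h  4  4  4  4  3  4  5  6  7
 o  5  4  5  5  4  4  5  6  7
 e  6  5  5  6  5  5  5  6  7
 m  7  6  6  6  6  6  6  6  6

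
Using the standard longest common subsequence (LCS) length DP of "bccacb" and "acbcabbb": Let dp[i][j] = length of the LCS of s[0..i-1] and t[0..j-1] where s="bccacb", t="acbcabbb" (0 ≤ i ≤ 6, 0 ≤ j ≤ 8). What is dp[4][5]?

   ''  a  c  b  c  a  b  b  b
''  0  0  0  0  0  0  0  0  0
 b  0  0  0  1  1  1  1  1  1
 c  0  0  1  1  2  2  2  2  2
 c  0  0  1  1  2  2  2  2  2
 a  0  1  1  1  2  3  3  3  3
 c  0  1  2  2  2  3  3  3  3
 b  0  1  2  3  3  3  4  4  4

3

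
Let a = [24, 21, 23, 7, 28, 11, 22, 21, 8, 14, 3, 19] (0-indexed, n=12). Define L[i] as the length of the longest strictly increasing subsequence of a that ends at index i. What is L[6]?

   i    0    1    2    3    4    5    6    7    8    9   10   11
a[i]   24   21   23    7   28   11   22   21    8   14    3   19
L[i]    1    1    2    1    3    2    3    3    2    3    1    4

3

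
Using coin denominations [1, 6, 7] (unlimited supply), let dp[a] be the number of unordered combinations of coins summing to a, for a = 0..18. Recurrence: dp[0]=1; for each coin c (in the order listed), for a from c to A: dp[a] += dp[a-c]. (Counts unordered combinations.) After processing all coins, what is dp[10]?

3

after  coin     0     1     2     3     4     5     6     7     8     9    10    11    12    13    14    15    16    17    18
          1     1     1     1     1     1     1     1     1     1     1     1     1     1     1     1     1     1     1     1
          6     1     1     1     1     1     1     2     2     2     2     2     2     3     3     3     3     3     3     4
          7     1     1     1     1     1     1     2     3     3     3     3     3     4     5     6     6     6     6     7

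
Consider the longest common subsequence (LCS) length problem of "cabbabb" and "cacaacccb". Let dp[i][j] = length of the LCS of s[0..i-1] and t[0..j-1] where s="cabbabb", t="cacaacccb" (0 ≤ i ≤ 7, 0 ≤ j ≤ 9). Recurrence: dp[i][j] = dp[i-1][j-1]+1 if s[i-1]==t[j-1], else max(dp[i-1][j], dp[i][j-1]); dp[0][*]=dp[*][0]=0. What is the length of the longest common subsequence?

   ''  c  a  c  a  a  c  c  c  b
''  0  0  0  0  0  0  0  0  0  0
 c  0  1  1  1  1  1  1  1  1  1
 a  0  1  2  2  2  2  2  2  2  2
 b  0  1  2  2  2  2  2  2  2  3
 b  0  1  2  2  2  2  2  2  2  3
 a  0  1  2  2  3  3  3  3  3  3
 b  0  1  2  2  3  3  3  3  3  4
 b  0  1  2  2  3  3  3  3  3  4

4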